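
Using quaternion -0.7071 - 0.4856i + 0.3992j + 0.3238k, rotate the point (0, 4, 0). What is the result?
(0.281, 1.275, 3.781)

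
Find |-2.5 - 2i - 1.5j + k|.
3.674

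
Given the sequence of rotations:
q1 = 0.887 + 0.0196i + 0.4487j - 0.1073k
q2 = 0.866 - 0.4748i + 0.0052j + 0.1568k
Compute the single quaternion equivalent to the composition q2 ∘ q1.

q2 · q1 = 0.7919 - 0.4751i + 0.3453j - 0.167k
0.7919 - 0.4751i + 0.3453j - 0.167k


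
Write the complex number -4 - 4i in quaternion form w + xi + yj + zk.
-4 - 4i + 0j + 0k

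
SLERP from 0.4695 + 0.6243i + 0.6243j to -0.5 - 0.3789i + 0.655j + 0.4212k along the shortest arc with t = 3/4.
0.6266 + 0.5739i - 0.3636j - 0.3819k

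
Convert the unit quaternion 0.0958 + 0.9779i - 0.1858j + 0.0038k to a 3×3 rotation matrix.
[[0.9309, -0.3641, -0.0282], [-0.3627, -0.9126, -0.1888], [0.043, 0.186, -0.9816]]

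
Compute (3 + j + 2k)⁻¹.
0.2143 - 0.0714j - 0.1429k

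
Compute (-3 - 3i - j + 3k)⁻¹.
-0.1071 + 0.1071i + 0.0357j - 0.1071k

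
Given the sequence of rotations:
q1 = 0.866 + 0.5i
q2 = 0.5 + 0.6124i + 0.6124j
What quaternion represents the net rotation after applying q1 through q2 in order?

q2 · q1 = 0.1268 + 0.7803i + 0.5303j - 0.3062k
0.1268 + 0.7803i + 0.5303j - 0.3062k


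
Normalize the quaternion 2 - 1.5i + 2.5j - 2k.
0.4924 - 0.3693i + 0.6155j - 0.4924k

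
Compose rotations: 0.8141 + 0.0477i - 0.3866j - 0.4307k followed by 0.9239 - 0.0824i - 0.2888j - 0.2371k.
0.5423 + 0.0097i - 0.6391j - 0.5453k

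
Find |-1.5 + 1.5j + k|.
2.345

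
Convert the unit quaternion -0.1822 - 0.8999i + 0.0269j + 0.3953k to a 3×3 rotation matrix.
[[0.686, 0.0956, -0.7213], [-0.1925, -0.9322, -0.3067], [-0.7017, 0.3492, -0.6211]]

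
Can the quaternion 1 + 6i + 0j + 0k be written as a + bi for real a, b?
Yes. The quaternion 1 + 6i has j- and k-coefficients y = z = 0, so it lies in the complex subalgebra spanned by 1 and i.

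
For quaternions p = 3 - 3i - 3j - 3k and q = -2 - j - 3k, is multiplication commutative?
No: pq = -18 + 12i - 6j ≠ -18 + 12j - 6k = qp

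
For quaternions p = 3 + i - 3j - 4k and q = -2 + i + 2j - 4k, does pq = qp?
No: pq = -17 + 21i + 12j + k ≠ -17 - 19i + 12j - 9k = qp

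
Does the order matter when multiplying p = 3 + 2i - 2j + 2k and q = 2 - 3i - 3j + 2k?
Yes: pq = 2 - 3i - 23j - 2k ≠ 2 - 7i - 3j + 22k = qp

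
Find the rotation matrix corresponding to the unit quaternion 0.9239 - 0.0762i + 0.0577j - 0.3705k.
[[0.7188, 0.6758, 0.1631], [-0.6934, 0.7138, 0.098], [-0.0502, -0.1836, 0.9817]]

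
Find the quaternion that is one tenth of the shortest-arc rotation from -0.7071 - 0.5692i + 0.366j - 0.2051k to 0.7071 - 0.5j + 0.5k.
-0.7219 - 0.5198i + 0.3881j - 0.2412k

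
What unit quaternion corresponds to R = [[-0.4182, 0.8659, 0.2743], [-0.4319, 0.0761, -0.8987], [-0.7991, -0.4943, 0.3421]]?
-0.5 - 0.2022i - 0.5367j + 0.6489k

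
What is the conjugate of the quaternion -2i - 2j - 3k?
2i + 2j + 3k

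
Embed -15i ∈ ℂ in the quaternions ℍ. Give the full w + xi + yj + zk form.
0 - 15i + 0j + 0k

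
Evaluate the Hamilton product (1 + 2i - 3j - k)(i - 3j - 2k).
-13 + 4i - 5k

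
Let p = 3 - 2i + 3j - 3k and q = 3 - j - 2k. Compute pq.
6 - 15i + 2j - 13k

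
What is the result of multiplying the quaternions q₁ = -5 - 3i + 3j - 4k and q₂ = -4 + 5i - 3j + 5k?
64 - 10i - 2j - 15k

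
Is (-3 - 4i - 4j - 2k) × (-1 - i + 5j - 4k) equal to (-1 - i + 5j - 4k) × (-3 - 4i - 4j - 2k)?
No: pq = 11 + 33i - 25j - 10k ≠ 11 - 19i + 3j + 38k = qp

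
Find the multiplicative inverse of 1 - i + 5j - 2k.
0.0323 + 0.0323i - 0.1613j + 0.0645k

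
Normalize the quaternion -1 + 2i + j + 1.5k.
-0.3482 + 0.6963i + 0.3482j + 0.5222k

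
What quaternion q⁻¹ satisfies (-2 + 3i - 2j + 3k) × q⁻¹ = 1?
-0.0769 - 0.1154i + 0.0769j - 0.1154k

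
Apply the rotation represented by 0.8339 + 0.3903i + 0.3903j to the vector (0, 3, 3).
(2.867, 0.133, 3.125)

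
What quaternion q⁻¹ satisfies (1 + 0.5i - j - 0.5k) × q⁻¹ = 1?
0.4 - 0.2i + 0.4j + 0.2k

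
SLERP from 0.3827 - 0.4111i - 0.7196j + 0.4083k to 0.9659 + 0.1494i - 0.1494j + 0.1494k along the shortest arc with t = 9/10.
0.9509 + 0.0897i - 0.2276j + 0.1896k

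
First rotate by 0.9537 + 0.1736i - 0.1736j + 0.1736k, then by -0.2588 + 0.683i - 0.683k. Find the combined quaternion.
-0.2468 + 0.4879i - 0.1922j - 0.8149k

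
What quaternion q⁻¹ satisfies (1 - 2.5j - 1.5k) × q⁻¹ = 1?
0.1053 + 0.2632j + 0.1579k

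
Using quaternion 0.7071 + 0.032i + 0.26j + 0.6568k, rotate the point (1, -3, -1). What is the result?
(2.329, 0.244, -2.349)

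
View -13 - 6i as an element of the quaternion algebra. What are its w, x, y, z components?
-13 - 6i + 0j + 0k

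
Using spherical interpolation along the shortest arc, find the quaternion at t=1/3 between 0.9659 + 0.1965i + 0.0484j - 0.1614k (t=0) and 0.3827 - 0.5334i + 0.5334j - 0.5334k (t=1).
0.8994 - 0.0709i + 0.2586j - 0.3452k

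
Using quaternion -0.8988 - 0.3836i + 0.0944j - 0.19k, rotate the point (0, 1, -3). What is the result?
(-0.342, 2.81, -1.41)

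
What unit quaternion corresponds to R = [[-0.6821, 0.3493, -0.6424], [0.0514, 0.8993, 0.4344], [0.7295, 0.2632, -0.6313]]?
-0.3827 + 0.1118i + 0.8962j + 0.1946k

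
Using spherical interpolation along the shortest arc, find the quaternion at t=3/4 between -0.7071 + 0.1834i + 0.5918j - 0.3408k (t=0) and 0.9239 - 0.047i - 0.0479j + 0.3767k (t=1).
-0.9001 + 0.0849i + 0.1939j - 0.3809k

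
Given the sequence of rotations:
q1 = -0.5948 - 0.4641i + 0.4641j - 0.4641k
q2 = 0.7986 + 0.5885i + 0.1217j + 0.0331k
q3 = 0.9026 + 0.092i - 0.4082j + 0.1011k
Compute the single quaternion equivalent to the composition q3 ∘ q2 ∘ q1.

q2 · q1 = -0.243 - 0.7925i + 0.556j - 0.0607k
q3 · q2 · q1 = 0.0867 - 0.7691i + 0.5265j - 0.3517k
0.0867 - 0.7691i + 0.5265j - 0.3517k


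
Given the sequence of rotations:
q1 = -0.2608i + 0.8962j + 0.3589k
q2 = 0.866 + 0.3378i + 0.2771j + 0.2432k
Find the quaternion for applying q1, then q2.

q2 · q1 = -0.2475 - 0.3444i + 0.5914j + 0.6858k
-0.2475 - 0.3444i + 0.5914j + 0.6858k


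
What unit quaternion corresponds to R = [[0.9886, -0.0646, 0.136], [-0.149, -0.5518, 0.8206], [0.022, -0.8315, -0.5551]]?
-0.4695 + 0.8797i - 0.0607j + 0.0449k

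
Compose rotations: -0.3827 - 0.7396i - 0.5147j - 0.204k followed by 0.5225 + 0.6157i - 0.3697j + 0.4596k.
0.1589 - 0.3101i - 0.3418j - 0.8728k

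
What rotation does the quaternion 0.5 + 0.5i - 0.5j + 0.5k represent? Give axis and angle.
axis = (√3/3, -√3/3, √3/3), θ = 2π/3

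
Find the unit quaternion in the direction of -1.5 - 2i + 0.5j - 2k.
-0.4629 - 0.6172i + 0.1543j - 0.6172k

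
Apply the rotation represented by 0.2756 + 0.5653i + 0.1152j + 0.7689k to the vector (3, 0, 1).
(0.306, 1.528, 2.752)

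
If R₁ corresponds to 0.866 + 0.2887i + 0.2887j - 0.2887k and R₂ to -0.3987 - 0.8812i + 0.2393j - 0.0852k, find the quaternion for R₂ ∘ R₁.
-0.1846 - 0.9227i - 0.1869j - 0.2822k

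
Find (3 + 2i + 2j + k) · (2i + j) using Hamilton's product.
-6 + 5i + 5j - 2k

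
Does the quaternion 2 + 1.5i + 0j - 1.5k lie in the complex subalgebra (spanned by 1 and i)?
No. The quaternion 2 + 1.5i - 1.5k has j-coefficient y = 0 and k-coefficient z = -1.5, not both zero, so it does not lie in the complex subalgebra spanned by 1 and i.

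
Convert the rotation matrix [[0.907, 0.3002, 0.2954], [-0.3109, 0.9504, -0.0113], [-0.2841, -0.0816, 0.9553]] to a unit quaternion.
0.9763 - 0.018i + 0.1484j - 0.1565k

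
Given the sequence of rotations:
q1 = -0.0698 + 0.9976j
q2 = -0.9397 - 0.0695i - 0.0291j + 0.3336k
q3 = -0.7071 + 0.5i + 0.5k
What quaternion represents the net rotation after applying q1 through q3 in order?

q2 · q1 = 0.0946 - 0.3279i - 0.9354j - 0.0926k
q3 · q2 · q1 = 0.1434 + 0.7469i + 0.5438j - 0.3549k
0.1434 + 0.7469i + 0.5438j - 0.3549k


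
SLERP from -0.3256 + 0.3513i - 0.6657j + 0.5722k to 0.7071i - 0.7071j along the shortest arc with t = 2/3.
-0.1187 + 0.6267i - 0.7413j + 0.2086k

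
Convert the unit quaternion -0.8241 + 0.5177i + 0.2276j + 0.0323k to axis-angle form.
axis = (0.9139, 0.4018, 0.057), θ = 291°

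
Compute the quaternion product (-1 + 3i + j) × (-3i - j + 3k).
10 + 6i - 8j - 3k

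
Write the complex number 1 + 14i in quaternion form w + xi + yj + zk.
1 + 14i + 0j + 0k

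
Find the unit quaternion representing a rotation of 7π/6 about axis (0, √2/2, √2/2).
-0.2588 + 0.683j + 0.683k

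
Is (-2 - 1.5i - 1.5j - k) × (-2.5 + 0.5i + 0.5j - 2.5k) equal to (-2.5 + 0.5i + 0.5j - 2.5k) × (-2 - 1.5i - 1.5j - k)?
No: pq = 4 + 7i - 1.5j + 7.5k ≠ 4 - 1.5i + 7j + 7.5k = qp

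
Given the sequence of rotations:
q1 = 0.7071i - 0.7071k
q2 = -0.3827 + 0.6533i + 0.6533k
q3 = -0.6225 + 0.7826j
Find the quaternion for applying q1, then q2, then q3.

q2 · q1 = -0.2706i + 0.9239j + 0.2706k
q3 · q2 · q1 = -0.723 + 0.3802i - 0.5751j + 0.0433k
-0.723 + 0.3802i - 0.5751j + 0.0433k


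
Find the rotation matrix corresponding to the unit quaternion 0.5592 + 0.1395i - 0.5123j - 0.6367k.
[[-0.3357, 0.5692, -0.7506], [-0.855, 0.1503, 0.4963], [0.3953, 0.8084, 0.4362]]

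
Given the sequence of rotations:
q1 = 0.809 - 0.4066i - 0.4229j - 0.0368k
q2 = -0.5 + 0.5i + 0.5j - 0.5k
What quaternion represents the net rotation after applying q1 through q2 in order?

q2 · q1 = -0.0081 + 0.378i + 0.8377j - 0.3942k
-0.0081 + 0.378i + 0.8377j - 0.3942k


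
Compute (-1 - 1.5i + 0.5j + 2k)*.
-1 + 1.5i - 0.5j - 2k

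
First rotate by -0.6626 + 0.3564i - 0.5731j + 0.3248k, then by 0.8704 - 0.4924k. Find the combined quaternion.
-0.4168 + 0.028i - 0.6743j + 0.609k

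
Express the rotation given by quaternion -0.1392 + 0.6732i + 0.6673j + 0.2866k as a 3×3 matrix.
[[-0.0549, 0.9782, 0.2001], [0.8187, -0.0707, 0.5699], [0.5717, 0.1951, -0.797]]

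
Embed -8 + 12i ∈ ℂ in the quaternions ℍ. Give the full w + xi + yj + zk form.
-8 + 12i + 0j + 0k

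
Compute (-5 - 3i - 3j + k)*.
-5 + 3i + 3j - k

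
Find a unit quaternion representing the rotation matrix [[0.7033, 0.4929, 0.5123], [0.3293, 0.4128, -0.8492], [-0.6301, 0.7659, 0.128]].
0.749 + 0.5391i + 0.3813j - 0.0546k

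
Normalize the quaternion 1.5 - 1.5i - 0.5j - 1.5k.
0.5669 - 0.5669i - 0.189j - 0.5669k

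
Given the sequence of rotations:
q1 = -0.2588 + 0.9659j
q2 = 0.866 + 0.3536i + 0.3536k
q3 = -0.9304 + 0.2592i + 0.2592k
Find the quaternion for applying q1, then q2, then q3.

q2 · q1 = -0.2241 - 0.4331i + 0.8365j + 0.25k
q3 · q2 · q1 = 0.256 + 0.128i - 0.9553j - 0.0739k
0.256 + 0.128i - 0.9553j - 0.0739k


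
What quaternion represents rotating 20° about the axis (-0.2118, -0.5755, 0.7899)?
0.9848 - 0.0368i - 0.0999j + 0.1372k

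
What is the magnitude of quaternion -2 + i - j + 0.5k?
2.5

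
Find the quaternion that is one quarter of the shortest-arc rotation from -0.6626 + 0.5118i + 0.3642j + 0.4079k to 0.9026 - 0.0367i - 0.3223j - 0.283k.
-0.7454 + 0.4024i + 0.3641j + 0.3873k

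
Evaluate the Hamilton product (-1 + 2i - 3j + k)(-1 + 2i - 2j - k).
-8 + i + 9j + 2k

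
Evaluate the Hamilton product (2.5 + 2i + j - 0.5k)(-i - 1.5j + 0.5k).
3.75 - 2.75i - 4.25j - 0.75k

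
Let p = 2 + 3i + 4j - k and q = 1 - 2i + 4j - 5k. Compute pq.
-13 - 17i + 29j + 9k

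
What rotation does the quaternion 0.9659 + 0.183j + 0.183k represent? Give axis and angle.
axis = (0, √2/2, √2/2), θ = π/6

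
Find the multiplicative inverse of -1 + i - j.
-0.3333 - 0.3333i + 0.3333j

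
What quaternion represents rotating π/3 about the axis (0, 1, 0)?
0.866 + 0.5j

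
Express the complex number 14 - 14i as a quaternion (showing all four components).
14 - 14i + 0j + 0k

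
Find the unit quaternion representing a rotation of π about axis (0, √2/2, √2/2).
0.7071j + 0.7071k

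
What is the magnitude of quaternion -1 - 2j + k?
√6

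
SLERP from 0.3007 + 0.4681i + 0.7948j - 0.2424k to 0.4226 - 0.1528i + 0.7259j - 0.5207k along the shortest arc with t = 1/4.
0.3487 + 0.3232i + 0.8156j - 0.3298k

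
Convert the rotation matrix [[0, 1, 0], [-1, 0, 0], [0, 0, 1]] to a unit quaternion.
0.7071 - 0.7071k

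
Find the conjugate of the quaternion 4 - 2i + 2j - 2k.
4 + 2i - 2j + 2k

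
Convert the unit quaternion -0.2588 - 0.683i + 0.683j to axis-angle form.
axis = (-√2/2, √2/2, 0), θ = 7π/6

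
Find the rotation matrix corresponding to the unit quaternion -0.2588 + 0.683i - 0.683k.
[[0.067, -0.3535, -0.933], [0.3535, -0.866, 0.3535], [-0.933, -0.3535, 0.067]]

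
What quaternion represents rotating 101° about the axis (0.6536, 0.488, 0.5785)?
0.6361 + 0.5043i + 0.3766j + 0.4464k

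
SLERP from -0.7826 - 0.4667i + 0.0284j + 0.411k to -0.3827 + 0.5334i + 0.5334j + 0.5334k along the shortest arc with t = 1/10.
-0.7975 - 0.374i + 0.0982j + 0.4631k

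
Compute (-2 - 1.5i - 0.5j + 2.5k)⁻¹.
-0.1569 + 0.1176i + 0.0392j - 0.1961k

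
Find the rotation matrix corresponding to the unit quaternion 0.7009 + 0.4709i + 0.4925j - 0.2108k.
[[0.426, 0.7593, 0.4919], [0.1683, 0.4676, -0.8677], [-0.8889, 0.4525, 0.0714]]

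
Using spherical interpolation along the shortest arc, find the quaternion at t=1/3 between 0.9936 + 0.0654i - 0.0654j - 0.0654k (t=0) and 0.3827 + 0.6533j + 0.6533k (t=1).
0.9443 + 0.0513i + 0.2299j + 0.2299k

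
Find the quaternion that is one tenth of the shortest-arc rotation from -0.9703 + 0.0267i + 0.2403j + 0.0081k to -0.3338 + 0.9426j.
-0.9419 + 0.0248i + 0.3349j + 0.0075k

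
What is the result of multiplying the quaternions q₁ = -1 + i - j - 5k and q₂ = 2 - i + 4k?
19 - i - j - 15k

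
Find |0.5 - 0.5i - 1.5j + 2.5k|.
3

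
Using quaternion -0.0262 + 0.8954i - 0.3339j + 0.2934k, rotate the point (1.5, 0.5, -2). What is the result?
(-0.47, -1.01, 2.293)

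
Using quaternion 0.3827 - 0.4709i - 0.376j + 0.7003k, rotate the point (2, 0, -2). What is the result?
(1.367, 2.113, -1.291)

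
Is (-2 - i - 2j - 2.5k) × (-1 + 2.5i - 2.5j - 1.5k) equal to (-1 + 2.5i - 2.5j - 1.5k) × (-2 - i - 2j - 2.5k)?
No: pq = -4.25 - 7.25i - 0.75j + 13k ≠ -4.25 - 0.75i + 14.75j - 2k = qp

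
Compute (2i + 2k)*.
-2i - 2k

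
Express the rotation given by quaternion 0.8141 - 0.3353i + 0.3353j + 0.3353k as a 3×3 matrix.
[[0.5503, -0.7708, 0.3211], [0.3211, 0.5503, 0.7708], [-0.7708, -0.3211, 0.5503]]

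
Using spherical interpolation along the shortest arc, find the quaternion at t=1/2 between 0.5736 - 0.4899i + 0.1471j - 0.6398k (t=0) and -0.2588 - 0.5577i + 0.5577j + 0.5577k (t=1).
0.5489 + 0.0447i - 0.2707j - 0.7896k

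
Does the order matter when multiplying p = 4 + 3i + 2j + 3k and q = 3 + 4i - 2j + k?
Yes: pq = 1 + 33i + 7j - k ≠ 1 + 17i - 11j + 27k = qp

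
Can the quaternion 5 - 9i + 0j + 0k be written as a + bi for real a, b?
Yes. The quaternion 5 - 9i has j- and k-coefficients y = z = 0, so it lies in the complex subalgebra spanned by 1 and i.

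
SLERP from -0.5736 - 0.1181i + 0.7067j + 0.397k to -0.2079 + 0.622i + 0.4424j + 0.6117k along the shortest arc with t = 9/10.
-0.2589 + 0.5624i + 0.4915j + 0.6125k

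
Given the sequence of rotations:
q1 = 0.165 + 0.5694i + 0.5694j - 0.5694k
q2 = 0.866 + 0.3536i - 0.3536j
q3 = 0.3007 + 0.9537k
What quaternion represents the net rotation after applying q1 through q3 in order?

q2 · q1 = 0.1429 + 0.7528i + 0.6361j - 0.0904k
q3 · q2 · q1 = 0.1292 - 0.3803i + 0.9092j + 0.1091k
0.1292 - 0.3803i + 0.9092j + 0.1091k


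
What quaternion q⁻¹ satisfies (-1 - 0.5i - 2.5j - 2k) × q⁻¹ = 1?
-0.087 + 0.0435i + 0.2174j + 0.1739k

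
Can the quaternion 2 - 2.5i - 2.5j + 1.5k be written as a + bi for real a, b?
No. The quaternion 2 - 2.5i - 2.5j + 1.5k has j-coefficient y = -2.5 and k-coefficient z = 1.5, not both zero, so it does not lie in the complex subalgebra spanned by 1 and i.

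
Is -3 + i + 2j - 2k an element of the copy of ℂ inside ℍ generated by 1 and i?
No. The quaternion -3 + i + 2j - 2k has j-coefficient y = 2 and k-coefficient z = -2, not both zero, so it does not lie in the complex subalgebra spanned by 1 and i.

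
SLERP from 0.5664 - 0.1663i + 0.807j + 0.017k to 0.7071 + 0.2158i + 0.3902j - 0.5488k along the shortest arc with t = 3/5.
0.7088 + 0.0663i + 0.6099j - 0.3482k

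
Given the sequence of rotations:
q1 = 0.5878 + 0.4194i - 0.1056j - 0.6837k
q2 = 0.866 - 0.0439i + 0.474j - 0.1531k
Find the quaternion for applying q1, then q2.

q2 · q1 = 0.4728 - 0.0028i + 0.0929j - 0.8762k
0.4728 - 0.0028i + 0.0929j - 0.8762k


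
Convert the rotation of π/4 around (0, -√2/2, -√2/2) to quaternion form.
0.9239 - 0.2706j - 0.2706k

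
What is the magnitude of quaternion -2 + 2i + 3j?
√17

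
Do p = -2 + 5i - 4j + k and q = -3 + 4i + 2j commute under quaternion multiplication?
No: pq = -6 - 25i + 12j + 23k ≠ -6 - 21i + 4j - 29k = qp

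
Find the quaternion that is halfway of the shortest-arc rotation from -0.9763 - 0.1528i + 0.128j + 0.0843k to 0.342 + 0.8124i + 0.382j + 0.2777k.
-0.7919 - 0.5798i - 0.1526j - 0.1162k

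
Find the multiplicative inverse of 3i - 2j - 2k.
-0.1765i + 0.1176j + 0.1176k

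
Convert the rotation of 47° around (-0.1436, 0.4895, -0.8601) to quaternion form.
0.9171 - 0.0573i + 0.1952j - 0.343k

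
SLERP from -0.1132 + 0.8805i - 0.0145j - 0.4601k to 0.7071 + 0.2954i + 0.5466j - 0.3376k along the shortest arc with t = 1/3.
0.212 + 0.8097i + 0.2206j - 0.5008k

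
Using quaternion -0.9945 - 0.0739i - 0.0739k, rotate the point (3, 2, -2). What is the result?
(2.651, 2.691, -1.651)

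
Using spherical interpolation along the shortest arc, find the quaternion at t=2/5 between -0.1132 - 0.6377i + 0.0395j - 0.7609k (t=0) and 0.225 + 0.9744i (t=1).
-0.1741 - 0.8502i + 0.0258j - 0.4961k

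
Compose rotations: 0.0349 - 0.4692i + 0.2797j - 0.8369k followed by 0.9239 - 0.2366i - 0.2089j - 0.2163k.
-0.2014 - 0.2064i + 0.1546j - 0.945k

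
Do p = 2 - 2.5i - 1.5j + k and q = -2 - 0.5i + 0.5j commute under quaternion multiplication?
No: pq = -4.5 + 3.5i + 3.5j - 4k ≠ -4.5 + 4.5i + 4.5j = qp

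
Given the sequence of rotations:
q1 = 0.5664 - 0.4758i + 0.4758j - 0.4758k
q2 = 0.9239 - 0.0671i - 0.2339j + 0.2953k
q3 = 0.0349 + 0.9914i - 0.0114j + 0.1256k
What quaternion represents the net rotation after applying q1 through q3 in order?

q2 · q1 = 0.7432 - 0.5068i + 0.1347j - 0.4155k
q3 · q2 · q1 = 0.5821 + 0.7069i + 0.3445j + 0.2066k
0.5821 + 0.7069i + 0.3445j + 0.2066k


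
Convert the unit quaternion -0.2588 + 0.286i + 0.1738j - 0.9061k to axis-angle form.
axis = (0.2961, 0.1799, -0.9381), θ = 7π/6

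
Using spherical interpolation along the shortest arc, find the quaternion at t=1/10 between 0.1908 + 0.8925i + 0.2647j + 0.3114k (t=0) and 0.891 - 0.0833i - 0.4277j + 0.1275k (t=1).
0.3253 + 0.8659i + 0.1946j + 0.3263k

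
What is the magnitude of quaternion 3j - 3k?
√18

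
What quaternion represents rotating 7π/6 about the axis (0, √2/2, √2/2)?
-0.2588 + 0.683j + 0.683k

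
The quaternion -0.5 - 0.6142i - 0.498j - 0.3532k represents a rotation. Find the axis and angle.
axis = (-0.7092, -0.575, -0.4078), θ = 4π/3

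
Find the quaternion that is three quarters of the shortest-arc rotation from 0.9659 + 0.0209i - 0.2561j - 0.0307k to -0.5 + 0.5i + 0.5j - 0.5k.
0.6806 - 0.3955i - 0.4755j + 0.3927k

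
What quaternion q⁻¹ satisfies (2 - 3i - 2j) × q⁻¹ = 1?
0.1176 + 0.1765i + 0.1176j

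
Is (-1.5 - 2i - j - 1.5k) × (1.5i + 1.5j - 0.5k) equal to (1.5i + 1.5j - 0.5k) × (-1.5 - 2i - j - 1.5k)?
No: pq = 3.75 + 0.5i - 5.5j - 0.75k ≠ 3.75 - 5i + j + 2.25k = qp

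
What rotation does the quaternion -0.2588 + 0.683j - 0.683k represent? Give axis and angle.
axis = (0, √2/2, -√2/2), θ = 7π/6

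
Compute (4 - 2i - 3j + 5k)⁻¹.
0.0741 + 0.037i + 0.0556j - 0.0926k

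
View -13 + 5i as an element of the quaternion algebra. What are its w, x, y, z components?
-13 + 5i + 0j + 0k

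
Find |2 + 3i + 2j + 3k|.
√26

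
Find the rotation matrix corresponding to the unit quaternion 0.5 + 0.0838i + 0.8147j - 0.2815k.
[[-0.486, 0.418, 0.7675], [-0.145, 0.8275, -0.5425], [-0.8619, -0.3749, -0.3415]]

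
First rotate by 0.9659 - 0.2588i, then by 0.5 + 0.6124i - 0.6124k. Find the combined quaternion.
0.6414 + 0.4621i + 0.1585j - 0.5915k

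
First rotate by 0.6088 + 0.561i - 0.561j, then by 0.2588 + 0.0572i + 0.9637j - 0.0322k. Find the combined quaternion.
0.6661 + 0.1619i + 0.4234j - 0.5923k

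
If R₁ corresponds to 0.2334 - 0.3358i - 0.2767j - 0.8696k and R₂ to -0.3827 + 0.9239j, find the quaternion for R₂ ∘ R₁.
0.1663 - 0.6749i + 0.3215j + 0.643k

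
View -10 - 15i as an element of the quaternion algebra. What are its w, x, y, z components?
-10 - 15i + 0j + 0k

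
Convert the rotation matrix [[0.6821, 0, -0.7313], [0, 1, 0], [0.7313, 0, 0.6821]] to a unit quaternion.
0.9171 - 0.3987j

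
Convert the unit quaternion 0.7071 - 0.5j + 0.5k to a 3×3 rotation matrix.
[[0, -0.7071, -0.7071], [0.7071, 0.5, -0.5], [0.7071, -0.5, 0.5]]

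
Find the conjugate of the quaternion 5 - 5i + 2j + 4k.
5 + 5i - 2j - 4k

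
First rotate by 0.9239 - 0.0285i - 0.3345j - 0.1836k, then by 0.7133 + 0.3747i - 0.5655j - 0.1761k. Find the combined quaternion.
0.4482 + 0.3708i - 0.6873j - 0.4351k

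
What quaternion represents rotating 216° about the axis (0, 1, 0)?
-0.309 + 0.9511j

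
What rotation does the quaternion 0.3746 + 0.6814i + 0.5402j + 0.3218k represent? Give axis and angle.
axis = (0.7349, 0.5826, 0.3471), θ = 136°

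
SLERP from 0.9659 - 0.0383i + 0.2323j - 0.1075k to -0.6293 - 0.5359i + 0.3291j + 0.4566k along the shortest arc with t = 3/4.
0.7896 + 0.4213i - 0.1978j - 0.3998k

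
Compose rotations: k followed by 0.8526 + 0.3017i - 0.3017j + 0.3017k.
-0.3017 - 0.3017i - 0.3017j + 0.8526k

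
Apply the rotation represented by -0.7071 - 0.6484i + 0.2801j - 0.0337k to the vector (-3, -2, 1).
(-2.053, -0.303, -3.113)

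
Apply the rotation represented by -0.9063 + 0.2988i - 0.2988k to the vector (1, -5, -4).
(4.244, -4.839, -0.756)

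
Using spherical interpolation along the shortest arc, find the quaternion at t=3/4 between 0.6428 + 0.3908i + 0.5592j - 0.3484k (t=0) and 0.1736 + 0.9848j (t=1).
0.3178 + 0.1096i + 0.9367j - 0.0977k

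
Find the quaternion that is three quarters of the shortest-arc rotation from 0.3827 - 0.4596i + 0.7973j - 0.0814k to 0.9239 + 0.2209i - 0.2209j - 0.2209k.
0.9689 + 0.0319i + 0.0905j - 0.228k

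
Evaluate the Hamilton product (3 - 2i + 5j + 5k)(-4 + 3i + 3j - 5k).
4 - 23i - 6j - 56k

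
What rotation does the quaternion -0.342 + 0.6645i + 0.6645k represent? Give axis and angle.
axis = (√2/2, 0, √2/2), θ = 220°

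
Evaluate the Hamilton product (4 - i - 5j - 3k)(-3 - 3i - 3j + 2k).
-24 - 28i + 14j + 5k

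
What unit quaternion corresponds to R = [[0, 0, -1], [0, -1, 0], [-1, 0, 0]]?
-0.7071i + 0.7071k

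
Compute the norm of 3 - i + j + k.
√12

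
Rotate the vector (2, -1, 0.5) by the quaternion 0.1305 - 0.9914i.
(2, 1.095, -0.224)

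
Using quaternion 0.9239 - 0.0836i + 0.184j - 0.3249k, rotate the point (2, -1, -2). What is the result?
(0.084, -2.107, -2.134)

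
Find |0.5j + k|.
1.118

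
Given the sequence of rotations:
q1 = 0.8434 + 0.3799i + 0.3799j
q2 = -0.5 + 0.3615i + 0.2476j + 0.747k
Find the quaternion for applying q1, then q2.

q2 · q1 = -0.6531 - 0.1688i + 0.3027j + 0.6733k
-0.6531 - 0.1688i + 0.3027j + 0.6733k


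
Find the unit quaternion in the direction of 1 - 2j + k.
0.4082 - 0.8165j + 0.4082k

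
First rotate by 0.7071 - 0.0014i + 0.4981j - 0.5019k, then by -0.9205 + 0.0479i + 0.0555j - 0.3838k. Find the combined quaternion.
-0.8711 + 0.1985i - 0.3947j + 0.2146k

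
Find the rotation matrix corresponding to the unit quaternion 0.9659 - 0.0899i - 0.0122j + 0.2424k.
[[0.8822, -0.4661, -0.0672], [0.4705, 0.8663, 0.1678], [-0.02, -0.1796, 0.9835]]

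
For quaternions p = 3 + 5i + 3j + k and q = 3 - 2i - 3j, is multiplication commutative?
No: pq = 28 + 12i - 2j - 6k ≠ 28 + 6i + 2j + 12k = qp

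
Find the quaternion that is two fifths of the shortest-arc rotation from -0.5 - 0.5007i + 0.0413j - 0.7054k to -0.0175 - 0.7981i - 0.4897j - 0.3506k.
-0.3348 - 0.6847i - 0.1922j - 0.6182k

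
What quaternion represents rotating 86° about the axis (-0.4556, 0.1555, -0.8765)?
0.7314 - 0.3107i + 0.1061j - 0.5978k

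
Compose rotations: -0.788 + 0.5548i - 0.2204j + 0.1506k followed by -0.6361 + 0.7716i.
0.0732 - 0.9609i + 0.024j - 0.2659k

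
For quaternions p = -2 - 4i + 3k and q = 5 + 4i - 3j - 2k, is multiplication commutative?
No: pq = 12 - 19i + 10j + 31k ≠ 12 - 37i + 2j + 7k = qp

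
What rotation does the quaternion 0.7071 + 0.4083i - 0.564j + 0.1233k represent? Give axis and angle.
axis = (0.5774, -0.7976, 0.1744), θ = π/2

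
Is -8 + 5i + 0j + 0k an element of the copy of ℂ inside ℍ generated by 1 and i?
Yes. The quaternion -8 + 5i has j- and k-coefficients y = z = 0, so it lies in the complex subalgebra spanned by 1 and i.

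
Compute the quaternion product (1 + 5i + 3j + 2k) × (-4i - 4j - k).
34 + i - 7j - 9k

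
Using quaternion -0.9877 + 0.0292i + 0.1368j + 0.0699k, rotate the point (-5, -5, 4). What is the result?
(-6.559, -3.985, 2.665)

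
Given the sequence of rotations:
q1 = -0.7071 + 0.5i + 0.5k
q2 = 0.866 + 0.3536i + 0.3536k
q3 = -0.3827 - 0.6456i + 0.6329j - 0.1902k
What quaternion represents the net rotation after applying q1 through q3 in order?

q2 · q1 = -0.9659 + 0.183i + 0.183k
q3 · q2 · q1 = 0.5226 + 0.6694i - 0.528j - 0.0021k
0.5226 + 0.6694i - 0.528j - 0.0021k


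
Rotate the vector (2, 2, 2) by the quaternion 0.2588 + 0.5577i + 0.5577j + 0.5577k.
(2, 2, 2)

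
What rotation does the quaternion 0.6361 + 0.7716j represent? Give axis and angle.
axis = (0, 1, 0), θ = 101°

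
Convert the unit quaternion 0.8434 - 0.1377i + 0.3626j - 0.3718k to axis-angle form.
axis = (-0.2563, 0.6749, -0.692), θ = 65°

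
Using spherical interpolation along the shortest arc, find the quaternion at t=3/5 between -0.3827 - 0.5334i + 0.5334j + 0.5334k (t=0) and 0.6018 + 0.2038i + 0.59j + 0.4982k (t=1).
0.2436 - 0.1281i + 0.7128j + 0.6452k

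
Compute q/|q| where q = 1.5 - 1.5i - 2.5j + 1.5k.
0.416 - 0.416i - 0.6934j + 0.416k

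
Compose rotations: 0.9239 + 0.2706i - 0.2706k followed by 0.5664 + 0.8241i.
0.3003 + 0.9147i + 0.223j - 0.1533k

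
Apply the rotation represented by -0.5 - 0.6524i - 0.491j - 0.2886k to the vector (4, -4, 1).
(0.864, 3.419, -4.534)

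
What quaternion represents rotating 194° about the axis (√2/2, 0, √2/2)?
-0.1219 + 0.7018i + 0.7018k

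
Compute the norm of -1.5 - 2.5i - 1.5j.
3.279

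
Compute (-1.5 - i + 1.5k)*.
-1.5 + i - 1.5k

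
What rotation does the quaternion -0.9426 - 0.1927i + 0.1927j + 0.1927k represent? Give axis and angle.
axis = (-√3/3, √3/3, √3/3), θ = 321°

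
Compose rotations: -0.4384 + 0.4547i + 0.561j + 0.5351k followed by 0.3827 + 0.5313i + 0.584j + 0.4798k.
-0.9937 - 0.0156i - 0.1075j + 0.027k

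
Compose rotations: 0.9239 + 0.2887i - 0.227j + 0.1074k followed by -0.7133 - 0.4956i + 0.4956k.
-0.5692 - 0.5513i + 0.3582j + 0.4938k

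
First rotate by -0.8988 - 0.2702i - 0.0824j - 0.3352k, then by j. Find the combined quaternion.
0.0824 - 0.3352i - 0.8988j + 0.2702k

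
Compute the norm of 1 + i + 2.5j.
2.872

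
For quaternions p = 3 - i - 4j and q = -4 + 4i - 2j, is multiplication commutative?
No: pq = -16 + 16i + 10j + 18k ≠ -16 + 16i + 10j - 18k = qp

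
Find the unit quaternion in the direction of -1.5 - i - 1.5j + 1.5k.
-0.5388 - 0.3592i - 0.5388j + 0.5388k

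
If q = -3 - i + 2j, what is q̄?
-3 + i - 2j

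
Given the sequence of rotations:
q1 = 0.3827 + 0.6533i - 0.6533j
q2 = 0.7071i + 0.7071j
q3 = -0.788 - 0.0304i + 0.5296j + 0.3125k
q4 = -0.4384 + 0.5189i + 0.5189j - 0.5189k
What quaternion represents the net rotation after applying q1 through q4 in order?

q2 · q1 = 0.2706i + 0.2706j - 0.9239k
q3 · q2 · q1 = 0.1536 - 0.7871i - 0.1568j + 0.5765k
q4 · q3 · q2 · q1 = 0.7216 + 0.6426i + 0.2577j - 0.0054k
0.7216 + 0.6426i + 0.2577j - 0.0054k


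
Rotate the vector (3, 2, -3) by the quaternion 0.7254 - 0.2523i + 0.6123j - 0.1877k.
(-2.483, -0.548, -3.941)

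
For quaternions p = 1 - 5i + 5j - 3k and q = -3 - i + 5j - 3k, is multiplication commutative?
No: pq = -42 + 14i - 22j - 14k ≠ -42 + 14i + 2j + 26k = qp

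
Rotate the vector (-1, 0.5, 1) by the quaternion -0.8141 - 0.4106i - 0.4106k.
(-0.66, -1.174, 0.66)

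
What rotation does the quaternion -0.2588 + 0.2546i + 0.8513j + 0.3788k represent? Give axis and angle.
axis = (0.2636, 0.8813, 0.3922), θ = 7π/6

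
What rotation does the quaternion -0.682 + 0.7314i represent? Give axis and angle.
axis = (1, 0, 0), θ = 266°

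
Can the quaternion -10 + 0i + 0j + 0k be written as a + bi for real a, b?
Yes. The quaternion -10 has j- and k-coefficients y = z = 0, so it lies in the complex subalgebra spanned by 1 and i.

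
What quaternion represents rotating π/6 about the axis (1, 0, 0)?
0.9659 + 0.2588i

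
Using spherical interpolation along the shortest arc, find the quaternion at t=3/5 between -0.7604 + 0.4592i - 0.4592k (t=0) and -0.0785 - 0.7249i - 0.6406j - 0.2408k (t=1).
-0.3518 + 0.7977i + 0.4854j - 0.0659k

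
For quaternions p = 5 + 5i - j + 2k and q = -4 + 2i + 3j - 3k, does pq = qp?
No: pq = -21 - 13i + 38j - 6k ≠ -21 - 7i - 40k = qp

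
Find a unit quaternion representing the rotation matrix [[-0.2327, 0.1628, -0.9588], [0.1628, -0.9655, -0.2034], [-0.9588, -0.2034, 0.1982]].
-0.6194i - 0.1314j + 0.774k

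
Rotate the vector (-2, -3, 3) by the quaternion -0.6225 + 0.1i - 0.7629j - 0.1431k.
(4.166, -1.84, 1.123)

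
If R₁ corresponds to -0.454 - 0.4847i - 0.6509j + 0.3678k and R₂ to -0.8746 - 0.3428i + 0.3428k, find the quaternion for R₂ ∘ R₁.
0.1048 + 0.8027i + 0.5292j - 0.2542k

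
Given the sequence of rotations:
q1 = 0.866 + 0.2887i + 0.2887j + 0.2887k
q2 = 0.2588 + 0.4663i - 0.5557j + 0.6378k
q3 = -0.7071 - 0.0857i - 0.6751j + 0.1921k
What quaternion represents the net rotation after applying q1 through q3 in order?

q2 · q1 = 0.0658 + 0.134i - 0.357j + 0.9221k
q3 · q2 · q1 = -0.4532 - 0.6543i + 0.3128j - 0.5183k
-0.4532 - 0.6543i + 0.3128j - 0.5183k


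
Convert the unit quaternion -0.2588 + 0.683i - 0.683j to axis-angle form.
axis = (√2/2, -√2/2, 0), θ = 7π/6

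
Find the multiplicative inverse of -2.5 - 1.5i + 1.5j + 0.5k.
-0.2273 + 0.1364i - 0.1364j - 0.0455k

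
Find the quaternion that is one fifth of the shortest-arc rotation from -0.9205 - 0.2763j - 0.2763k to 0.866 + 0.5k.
-0.9191 - 0.2228j - 0.3249k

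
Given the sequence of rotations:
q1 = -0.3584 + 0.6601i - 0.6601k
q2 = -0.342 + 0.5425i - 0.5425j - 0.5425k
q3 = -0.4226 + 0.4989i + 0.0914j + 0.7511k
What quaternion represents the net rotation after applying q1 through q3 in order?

q2 · q1 = -0.5936 - 0.0621i + 0.1944j + 0.7783k
q3 · q2 · q1 = -0.3205 - 0.3448i - 0.5713j - 0.6721k
-0.3205 - 0.3448i - 0.5713j - 0.6721k


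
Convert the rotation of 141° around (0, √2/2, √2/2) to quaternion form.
0.3338 + 0.6665j + 0.6665k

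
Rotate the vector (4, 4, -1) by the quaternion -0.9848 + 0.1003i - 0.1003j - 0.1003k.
(2.791, 4.331, -2.54)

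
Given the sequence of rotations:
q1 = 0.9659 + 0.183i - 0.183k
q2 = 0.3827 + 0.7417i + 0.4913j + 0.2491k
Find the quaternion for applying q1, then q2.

q2 · q1 = 0.2795 + 0.6965i + 0.6559j + 0.0807k
0.2795 + 0.6965i + 0.6559j + 0.0807k


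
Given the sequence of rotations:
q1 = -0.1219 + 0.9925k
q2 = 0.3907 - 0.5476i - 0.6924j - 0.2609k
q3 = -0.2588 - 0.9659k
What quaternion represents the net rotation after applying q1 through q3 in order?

q2 · q1 = 0.2113 - 0.6205i + 0.6279j + 0.4196k
q3 · q2 · q1 = 0.3506 + 0.7671i + 0.4368j - 0.3127k
0.3506 + 0.7671i + 0.4368j - 0.3127k


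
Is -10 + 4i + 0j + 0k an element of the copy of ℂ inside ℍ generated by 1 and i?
Yes. The quaternion -10 + 4i has j- and k-coefficients y = z = 0, so it lies in the complex subalgebra spanned by 1 and i.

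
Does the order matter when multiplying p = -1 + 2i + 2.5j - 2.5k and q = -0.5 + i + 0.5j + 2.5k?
Yes: pq = 3.5 + 5.5i - 9.25j - 2.75k ≠ 3.5 - 9.5i + 5.75j + 0.25k = qp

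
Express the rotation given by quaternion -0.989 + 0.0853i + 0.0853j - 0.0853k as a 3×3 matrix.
[[0.9709, -0.1542, -0.1833], [0.1833, 0.9709, 0.1542], [0.1542, -0.1833, 0.9709]]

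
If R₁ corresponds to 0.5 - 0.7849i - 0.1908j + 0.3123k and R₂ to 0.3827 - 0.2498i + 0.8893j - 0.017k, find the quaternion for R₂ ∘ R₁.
0.1703 - 0.1508i + 0.463j + 0.8567k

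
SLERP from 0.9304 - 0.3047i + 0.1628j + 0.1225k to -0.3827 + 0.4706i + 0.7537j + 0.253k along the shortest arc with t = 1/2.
0.8004 - 0.4726i - 0.3602j - 0.0795k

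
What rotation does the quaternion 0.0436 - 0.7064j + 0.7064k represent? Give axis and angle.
axis = (0, -√2/2, √2/2), θ = 175°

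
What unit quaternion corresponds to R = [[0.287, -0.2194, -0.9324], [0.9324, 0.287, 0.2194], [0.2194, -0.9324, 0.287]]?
0.6821 - 0.4222i - 0.4222j + 0.4222k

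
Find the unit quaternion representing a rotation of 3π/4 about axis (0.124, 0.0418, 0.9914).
0.3827 + 0.1146i + 0.0386j + 0.9159k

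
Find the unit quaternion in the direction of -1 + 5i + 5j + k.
-0.1387 + 0.6934i + 0.6934j + 0.1387k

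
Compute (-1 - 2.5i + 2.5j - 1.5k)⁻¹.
-0.0635 + 0.1587i - 0.1587j + 0.0952k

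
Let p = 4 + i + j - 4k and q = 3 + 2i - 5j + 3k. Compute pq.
27 - 6i - 28j - 7k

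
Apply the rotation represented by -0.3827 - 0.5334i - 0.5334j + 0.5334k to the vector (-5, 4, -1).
(4.76, -0.379, 4.381)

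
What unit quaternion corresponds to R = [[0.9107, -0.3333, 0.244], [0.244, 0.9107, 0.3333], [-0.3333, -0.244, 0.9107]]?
0.9659 - 0.1494i + 0.1494j + 0.1494k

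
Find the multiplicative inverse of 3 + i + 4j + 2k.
0.1 - 0.0333i - 0.1333j - 0.0667k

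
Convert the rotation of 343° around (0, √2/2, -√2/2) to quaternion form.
-0.989 + 0.1045j - 0.1045k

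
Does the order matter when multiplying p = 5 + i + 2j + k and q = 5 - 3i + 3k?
Yes: pq = 25 - 4i + 4j + 26k ≠ 25 - 16i + 16j + 14k = qp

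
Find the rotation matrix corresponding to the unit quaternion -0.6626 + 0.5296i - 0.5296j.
[[0.439, -0.561, 0.7018], [-0.561, 0.439, 0.7018], [-0.7018, -0.7018, -0.1219]]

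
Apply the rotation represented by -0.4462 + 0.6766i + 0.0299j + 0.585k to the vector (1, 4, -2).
(1.034, -4.159, -1.622)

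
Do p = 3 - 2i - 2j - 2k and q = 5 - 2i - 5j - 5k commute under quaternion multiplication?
No: pq = -9 - 16i - 31j - 19k ≠ -9 - 16i - 19j - 31k = qp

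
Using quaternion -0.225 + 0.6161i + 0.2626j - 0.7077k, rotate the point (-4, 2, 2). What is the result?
(-1.412, -4.279, 1.923)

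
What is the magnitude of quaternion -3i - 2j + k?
√14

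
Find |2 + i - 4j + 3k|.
√30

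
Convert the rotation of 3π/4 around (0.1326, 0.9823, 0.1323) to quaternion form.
0.3827 + 0.1225i + 0.9075j + 0.1222k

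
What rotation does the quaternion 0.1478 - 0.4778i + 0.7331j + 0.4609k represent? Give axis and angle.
axis = (-0.4831, 0.7412, 0.466), θ = 163°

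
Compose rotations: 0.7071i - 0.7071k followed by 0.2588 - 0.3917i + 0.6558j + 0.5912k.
0.695 - 0.2807i + 0.1411j - 0.6467k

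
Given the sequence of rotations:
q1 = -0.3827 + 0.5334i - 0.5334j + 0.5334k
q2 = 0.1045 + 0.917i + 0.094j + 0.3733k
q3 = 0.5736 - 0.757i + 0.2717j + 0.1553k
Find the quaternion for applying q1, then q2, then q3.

q2 · q1 = -0.6781 - 0.0459i - 0.3817j - 0.6264k
q3 · q2 · q1 = -0.2227 + 0.3761i - 0.8845j - 0.1632k
-0.2227 + 0.3761i - 0.8845j - 0.1632k


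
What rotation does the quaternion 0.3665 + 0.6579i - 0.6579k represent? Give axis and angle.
axis = (√2/2, 0, -√2/2), θ = 137°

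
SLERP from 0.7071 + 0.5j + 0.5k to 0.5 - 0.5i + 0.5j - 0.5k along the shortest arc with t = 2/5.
0.7503 - 0.2486i + 0.6033j + 0.1061k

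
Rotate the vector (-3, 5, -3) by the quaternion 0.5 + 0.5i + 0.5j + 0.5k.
(-3, -3, 5)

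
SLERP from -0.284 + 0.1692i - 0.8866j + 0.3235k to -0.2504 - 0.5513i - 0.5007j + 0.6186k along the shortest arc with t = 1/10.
-0.2913 + 0.0932i - 0.8772j + 0.3701k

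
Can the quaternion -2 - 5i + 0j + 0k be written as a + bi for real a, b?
Yes. The quaternion -2 - 5i has j- and k-coefficients y = z = 0, so it lies in the complex subalgebra spanned by 1 and i.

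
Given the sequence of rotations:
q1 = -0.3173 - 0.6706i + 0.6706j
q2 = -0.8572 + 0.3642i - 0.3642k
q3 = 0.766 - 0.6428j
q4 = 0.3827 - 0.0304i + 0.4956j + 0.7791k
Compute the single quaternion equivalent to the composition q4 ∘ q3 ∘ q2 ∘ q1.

q2 · q1 = 0.5162 + 0.7035i - 0.3306j + 0.3598k
q3 · q2 · q1 = 0.1829 + 0.3076i - 0.5851j + 0.7278k
q4 · q3 · q2 · q1 = -0.1977 + 0.9287i + 0.1285j + 0.2864k
-0.1977 + 0.9287i + 0.1285j + 0.2864k


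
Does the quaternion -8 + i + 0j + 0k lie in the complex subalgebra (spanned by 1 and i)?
Yes. The quaternion -8 + i has j- and k-coefficients y = z = 0, so it lies in the complex subalgebra spanned by 1 and i.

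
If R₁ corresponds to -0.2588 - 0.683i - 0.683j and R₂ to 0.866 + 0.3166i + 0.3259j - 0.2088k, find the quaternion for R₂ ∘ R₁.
0.2147 - 0.816i - 0.5332j + 0.0604k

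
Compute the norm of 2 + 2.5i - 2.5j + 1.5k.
4.33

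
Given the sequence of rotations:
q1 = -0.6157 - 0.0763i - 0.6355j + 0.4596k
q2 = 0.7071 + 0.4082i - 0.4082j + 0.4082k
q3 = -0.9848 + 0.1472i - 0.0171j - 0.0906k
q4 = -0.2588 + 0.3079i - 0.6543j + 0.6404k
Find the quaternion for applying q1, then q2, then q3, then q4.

q2 · q1 = -0.8512 - 0.2335i - 0.4168j - 0.2169k
q3 · q2 · q1 = 0.8459 + 0.0706i + 0.4781j + 0.2254k
q4 · q3 · q2 · q1 = -0.0722 - 0.2115i - 0.7014j + 0.6768k
-0.0722 - 0.2115i - 0.7014j + 0.6768k


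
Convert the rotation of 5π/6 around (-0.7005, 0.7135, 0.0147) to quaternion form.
0.2588 - 0.6766i + 0.6892j + 0.0142k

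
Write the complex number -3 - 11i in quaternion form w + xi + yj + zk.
-3 - 11i + 0j + 0k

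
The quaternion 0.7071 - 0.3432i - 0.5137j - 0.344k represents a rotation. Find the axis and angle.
axis = (-0.4854, -0.7265, -0.4865), θ = π/2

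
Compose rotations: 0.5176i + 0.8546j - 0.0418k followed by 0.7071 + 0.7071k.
0.0296 - 0.2383i + 0.9703j - 0.0296k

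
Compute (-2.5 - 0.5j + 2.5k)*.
-2.5 + 0.5j - 2.5k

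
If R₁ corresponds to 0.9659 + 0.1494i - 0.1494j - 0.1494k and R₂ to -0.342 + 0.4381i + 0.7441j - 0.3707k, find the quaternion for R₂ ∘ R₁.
-0.34 + 0.2055i + 0.7799j - 0.4836k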